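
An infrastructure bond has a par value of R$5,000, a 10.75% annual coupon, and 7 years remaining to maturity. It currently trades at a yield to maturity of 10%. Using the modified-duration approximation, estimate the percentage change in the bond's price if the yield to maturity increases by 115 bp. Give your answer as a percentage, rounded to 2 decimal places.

-5.53%

Periodic yield y = 0.1. Modified duration first:
  t   CF        PV=CF/(1+0.1)^t    t·PV
  1       537.50       488.6364       488.6364
  2       537.50       444.2149       888.4298
  3       537.50       403.8317     1,211.4951
  4       537.50       367.1197     1,468.4789
  5       537.50       333.7452     1,668.7261
  6       537.50       303.4047     1,820.4284
  7     5,537.50     2,841.6131    19,891.2916
  Σ                  5,182.5657    27,437.4862
P = 5,182.5657; D_Mac = 5.29419 yrs; D_mod = 5.29419/(1+0.1) = 4.81290 yrs.
ΔP/P ≈ -D_mod · Δy = -4.81290 × (+0.0115) = -0.055348 = -5.5348%.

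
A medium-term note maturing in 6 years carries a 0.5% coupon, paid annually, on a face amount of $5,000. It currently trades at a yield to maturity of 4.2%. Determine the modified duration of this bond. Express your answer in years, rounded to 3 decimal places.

Periodic yield y = 0.042. First find Macaulay duration:
  t   CF        PV=CF/(1+0.042)^t    t·PV
  1        25.00        23.9923        23.9923
  2        25.00        23.0253        46.0505
  3        25.00        22.0972        66.2915
  4        25.00        21.2065        84.8260
  5        25.00        20.3517       101.7587
  6     5,025.00     3,925.8143    23,554.8858
  Σ                  4,036.4873    23,877.8049
P = 4,036.4873; Macaulay duration = 23,877.8049 / 4,036.4873 = 5.91549 years.
Modified duration = D_Mac / (1 + y) = 5.91549 / 1.042 = 5.67705 years.

5.677 years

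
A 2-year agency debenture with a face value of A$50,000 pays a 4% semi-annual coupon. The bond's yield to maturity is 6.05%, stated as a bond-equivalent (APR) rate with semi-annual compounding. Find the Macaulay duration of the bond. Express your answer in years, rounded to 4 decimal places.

Periodic yield y = 0.03025. Discount each cash flow and weight by its period:
  t   CF        PV=CF/(1+0.03025)^t    t·PV
  1     1,000.00       970.6382       970.6382
  2     1,000.00       942.1385     1,884.2770
  3     1,000.00       914.4756     2,743.4269
  4    51,000.00    45,268.8731   181,075.4923
  Σ                 48,096.1254   186,673.8344
Price P = Σ PV = 48,096.1254.
Macaulay duration = Σ(t·PV) / P = 186,673.8344 / 48,096.1254 = 3.88127 half-year periods.
In years: 3.88127 / 2 = 1.94063 years.

1.9406 years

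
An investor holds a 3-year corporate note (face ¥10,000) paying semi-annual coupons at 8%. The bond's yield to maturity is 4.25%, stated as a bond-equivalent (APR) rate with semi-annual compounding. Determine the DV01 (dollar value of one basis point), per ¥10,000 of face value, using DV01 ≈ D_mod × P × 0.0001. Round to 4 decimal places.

Periodic yield y = 0.02125.
  t   CF        PV=CF/(1+0.02125)^t    t·PV
  1       400.00       391.6769       391.6769
  2       400.00       383.5269       767.0538
  3       400.00       375.5466     1,126.6397
  4       400.00       367.7322     1,470.9290
  5       400.00       360.0805     1,800.4027
  6    10,400.00     9,167.2890    55,003.7339
  Σ                 11,045.8521    60,560.4359
P = 11,045.8521; D_Mac = 5.48264 half-year periods = 2.74132 yrs; D_mod = 2.68428 yrs.
DV01 ≈ 2.68428 × 11,045.8521 × 0.0001 = 2.965015.

¥2.9650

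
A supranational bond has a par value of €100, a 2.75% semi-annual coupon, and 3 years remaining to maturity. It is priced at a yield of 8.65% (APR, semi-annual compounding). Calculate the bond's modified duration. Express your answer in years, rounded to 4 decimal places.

Periodic yield y = 0.04325. First find Macaulay duration:
  t   CF        PV=CF/(1+0.04325)^t    t·PV
  1        1.375         1.3180         1.3180
  2        1.375         1.2634         2.5267
  3        1.375         1.2110         3.6329
  4        1.375         1.1608         4.6431
  5        1.375         1.1127         5.5633
  6      101.375        78.6322       471.7933
  Σ                     84.6980       489.4773
P = 84.6980; Macaulay duration = 489.4773 / 84.6980 = 5.77909 half-year periods = 2.88955 years.
Modified duration = D_Mac / (1 + y) = 2.88955 / 1.04325 = 2.76975 years.

2.7698 years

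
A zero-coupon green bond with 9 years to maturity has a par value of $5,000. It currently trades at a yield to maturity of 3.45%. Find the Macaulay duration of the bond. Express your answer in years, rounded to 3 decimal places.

A zero-coupon bond has a single cash flow at maturity, so its Macaulay duration equals its maturity: 9 years.

9.000 years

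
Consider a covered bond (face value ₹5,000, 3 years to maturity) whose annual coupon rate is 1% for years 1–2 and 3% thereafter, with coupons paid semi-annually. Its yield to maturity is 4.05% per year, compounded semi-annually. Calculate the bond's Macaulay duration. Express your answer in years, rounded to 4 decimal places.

2.9568 years

Periodic yield y = 0.02025. Discount each cash flow and weight by its period:
  t   CF        PV=CF/(1+0.02025)^t    t·PV
  1        25.00        24.5038        24.5038
  2        25.00        24.0174        48.0349
  3        25.00        23.5407        70.6222
  4        25.00        23.0735        92.2940
  5        75.00        67.8466       339.2331
  6     5,075.00     4,499.8333    26,998.9998
  Σ                  4,662.8154    27,573.6879
Price P = Σ PV = 4,662.8154.
Macaulay duration = Σ(t·PV) / P = 27,573.6879 / 4,662.8154 = 5.91353 half-year periods.
In years: 5.91353 / 2 = 2.95676 years.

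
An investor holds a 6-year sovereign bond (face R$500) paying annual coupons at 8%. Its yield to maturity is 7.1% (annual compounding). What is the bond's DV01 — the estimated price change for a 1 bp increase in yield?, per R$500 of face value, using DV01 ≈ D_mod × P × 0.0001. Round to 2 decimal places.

Periodic yield y = 0.071.
  t   CF        PV=CF/(1+0.071)^t    t·PV
  1        40.00        37.3483        37.3483
  2        40.00        34.8723        69.7447
  3        40.00        32.5605        97.6816
  4        40.00        30.4020       121.6080
  5        40.00        28.3866       141.9328
  6       540.00       357.8137     2,146.8821
  Σ                    521.3834     2,615.1974
P = 521.3834; D_Mac = 5.01588 yrs; D_mod = 4.68336 yrs.
DV01 ≈ 4.68336 × 521.3834 × 0.0001 = 0.244183.

R$0.24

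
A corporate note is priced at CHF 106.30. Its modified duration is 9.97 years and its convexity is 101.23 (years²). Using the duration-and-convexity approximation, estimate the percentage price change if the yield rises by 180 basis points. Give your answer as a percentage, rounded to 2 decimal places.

-16.31%

Duration effect: -D_mod·Δy = -9.97 × (+0.018) = -0.179460
Convexity effect: ½·C·(Δy)² = 0.5 × 101.23 × (0.018)² = +0.01639926
ΔP/P ≈ -0.179460 + 0.01639926 = -0.16306074
= -16.306074%.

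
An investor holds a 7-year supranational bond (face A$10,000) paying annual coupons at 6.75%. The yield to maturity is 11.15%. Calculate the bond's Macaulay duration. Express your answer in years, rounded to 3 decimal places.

5.636 years

Periodic yield y = 0.1115. Discount each cash flow and weight by its year:
  t   CF        PV=CF/(1+0.1115)^t    t·PV
  1       675.00       607.2874       607.2874
  2       675.00       546.3675     1,092.7350
  3       675.00       491.5587     1,474.6760
  4       675.00       442.2480     1,768.9921
  5       675.00       397.8840     1,989.4198
  6       675.00       357.9703     2,147.8217
  7    10,675.00     5,093.3276    35,653.2935
  Σ                  7,936.6435    44,734.2256
Price P = Σ PV = 7,936.6435.
Macaulay duration = Σ(t·PV) / P = 44,734.2256 / 7,936.6435 = 5.63642 years.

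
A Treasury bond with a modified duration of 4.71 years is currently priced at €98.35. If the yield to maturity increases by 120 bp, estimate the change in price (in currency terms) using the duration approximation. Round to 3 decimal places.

-€5.559

Duration approximation: ΔP/P ≈ -D_mod · Δy = -4.71 × (+0.012) = -0.056520.
ΔP ≈ 98.35 × (-0.056520) = -5.558742.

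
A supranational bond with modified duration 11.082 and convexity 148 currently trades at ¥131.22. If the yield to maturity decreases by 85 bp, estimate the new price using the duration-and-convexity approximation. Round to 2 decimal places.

¥144.28

Duration effect: -D_mod·Δy = -11.082 × (-0.0085) = +0.094197
Convexity effect: ½·C·(Δy)² = 0.5 × 148 × (-0.0085)² = +0.0053465
ΔP/P ≈ +0.094197 + 0.0053465 = +0.0995435
New price ≈ 131.22 × (1 + 0.0995435) = 144.28209807.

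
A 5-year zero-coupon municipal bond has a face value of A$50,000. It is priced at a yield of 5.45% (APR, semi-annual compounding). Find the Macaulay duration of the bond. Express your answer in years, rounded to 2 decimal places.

5.00 years

A zero-coupon bond has a single cash flow at maturity, so its Macaulay duration equals its maturity: 5 years.
(Equivalently: 10 semi-annual periods ÷ 2 = 5 years.)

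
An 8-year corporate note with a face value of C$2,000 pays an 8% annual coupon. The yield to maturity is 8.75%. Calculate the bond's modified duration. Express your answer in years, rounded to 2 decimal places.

Periodic yield y = 0.0875. First find Macaulay duration:
  t   CF        PV=CF/(1+0.0875)^t    t·PV
  1       160.00       147.1264       147.1264
  2       160.00       135.2887       270.5774
  3       160.00       124.4034       373.2101
  4       160.00       114.3939       457.5757
  5       160.00       105.1898       525.9490
  6       160.00        96.7263       580.3576
  7       160.00        88.9437       622.6058
  8     2,160.00     1,104.1285     8,833.0281
  Σ                  1,916.2007    11,810.4301
P = 1,916.2007; Macaulay duration = 11,810.4301 / 1,916.2007 = 6.16346 years.
Modified duration = D_Mac / (1 + y) = 6.16346 / 1.0875 = 5.66755 years.

5.67 years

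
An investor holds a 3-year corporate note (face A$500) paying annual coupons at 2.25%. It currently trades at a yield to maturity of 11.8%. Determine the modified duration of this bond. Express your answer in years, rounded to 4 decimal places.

2.6157 years

Periodic yield y = 0.118. First find Macaulay duration:
  t   CF        PV=CF/(1+0.118)^t    t·PV
  1        11.25        10.0626        10.0626
  2        11.25         9.0005        18.0011
  3       511.25       365.8541     1,097.5623
  Σ                    384.9172     1,125.6260
P = 384.9172; Macaulay duration = 1,125.6260 / 384.9172 = 2.92433 years.
Modified duration = D_Mac / (1 + y) = 2.92433 / 1.118 = 2.61568 years.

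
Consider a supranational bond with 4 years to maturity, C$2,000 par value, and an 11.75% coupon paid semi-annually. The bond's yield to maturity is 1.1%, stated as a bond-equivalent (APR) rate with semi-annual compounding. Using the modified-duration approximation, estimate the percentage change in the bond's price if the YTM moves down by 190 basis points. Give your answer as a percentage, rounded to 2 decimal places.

+6.48%

Periodic yield y = 0.0055. Modified duration first:
  t   CF        PV=CF/(1+0.0055)^t    t·PV
  1       117.50       116.8573       116.8573
  2       117.50       116.2181       232.4362
  3       117.50       115.5824       346.7471
  4       117.50       114.9502       459.8006
  5       117.50       114.3214       571.6069
  6       117.50       113.6961       682.1764
  7       117.50       113.0742       791.5191
  8     2,117.50     2,026.5943    16,212.7545
  Σ                  2,831.2938    19,413.8981
P = 2,831.2938; D_Mac = 6.85690 half-year periods = 3.42845 yrs; D_mod = 3.42845/(1+0.0055) = 3.40970 yrs.
ΔP/P ≈ -D_mod · Δy = -3.40970 × (-0.019) = +0.064784 = +6.4784%.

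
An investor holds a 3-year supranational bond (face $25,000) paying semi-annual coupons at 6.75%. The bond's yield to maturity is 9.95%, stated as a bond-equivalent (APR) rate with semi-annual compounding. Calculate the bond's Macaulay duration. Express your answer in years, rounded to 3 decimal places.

2.754 years

Periodic yield y = 0.04975. Discount each cash flow and weight by its period:
  t   CF        PV=CF/(1+0.04975)^t    t·PV
  1       843.75       803.7628       803.7628
  2       843.75       765.6707     1,531.3414
  3       843.75       729.3838     2,188.1515
  4       843.75       694.8167     2,779.2668
  5       843.75       661.8878     3,309.4389
  6    25,843.75    19,312.5771   115,875.4628
  Σ                 22,968.0990   126,487.4243
Price P = Σ PV = 22,968.0990.
Macaulay duration = Σ(t·PV) / P = 126,487.4243 / 22,968.0990 = 5.50709 half-year periods.
In years: 5.50709 / 2 = 2.75355 years.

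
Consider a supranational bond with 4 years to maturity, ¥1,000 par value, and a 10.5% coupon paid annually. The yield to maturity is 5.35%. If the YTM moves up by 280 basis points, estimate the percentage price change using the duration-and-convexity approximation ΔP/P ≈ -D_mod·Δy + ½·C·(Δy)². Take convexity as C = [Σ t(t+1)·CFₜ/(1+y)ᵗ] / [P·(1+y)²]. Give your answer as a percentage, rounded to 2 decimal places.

With y = 0.0535:
  t   CF        PV=CF/(1+0.0535)^t    t·PV        t(t+1)·PV
  1       105.00        99.6678        99.6678         199.3355
  2       105.00        94.6063       189.2127         567.6380
  3       105.00        89.8019       269.4058       1,077.6232
  4     1,105.00       897.0654     3,588.2617      17,941.3085
  Σ                  1,181.1415     4,146.5479      19,785.9052
P = 1,181.1415; D_Mac = 3.51063 yrs; D_mod = 3.33235 yrs; C = 15.09333.
Duration effect: -3.33235 × (+0.028) = -0.093306
Convexity effect: 0.5 × 15.09333 × (0.028)² = +0.0059166
ΔP/P ≈ -0.093306 + 0.0059166 = -0.087389 = -8.7389%.

-8.74%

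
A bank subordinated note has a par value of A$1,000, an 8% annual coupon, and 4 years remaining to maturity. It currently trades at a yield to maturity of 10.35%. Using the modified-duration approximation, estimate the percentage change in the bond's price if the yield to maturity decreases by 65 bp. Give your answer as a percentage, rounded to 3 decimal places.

+2.096%

Periodic yield y = 0.1035. Modified duration first:
  t   CF        PV=CF/(1+0.1035)^t    t·PV
  1        80.00        72.4966        72.4966
  2        80.00        65.6970       131.3939
  3        80.00        59.5351       178.6053
  4     1,080.00       728.3404     2,913.3616
  Σ                    926.0691     3,295.8574
P = 926.0691; D_Mac = 3.55898 yrs; D_mod = 3.55898/(1+0.1035) = 3.22517 yrs.
ΔP/P ≈ -D_mod · Δy = -3.22517 × (-0.0065) = +0.020964 = +2.0964%.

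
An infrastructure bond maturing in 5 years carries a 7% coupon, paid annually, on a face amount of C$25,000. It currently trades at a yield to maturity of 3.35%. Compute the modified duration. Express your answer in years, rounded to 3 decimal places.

Periodic yield y = 0.0335. First find Macaulay duration:
  t   CF        PV=CF/(1+0.0335)^t    t·PV
  1     1,750.00     1,693.2753     1,693.2753
  2     1,750.00     1,638.3892     3,276.7785
  3     1,750.00     1,585.2823     4,755.8468
  4     1,750.00     1,533.8967     6,135.5870
  5    26,750.00    22,686.7028   113,433.5139
  Σ                 29,137.5463   129,295.0015
P = 29,137.5463; Macaulay duration = 129,295.0015 / 29,137.5463 = 4.43740 years.
Modified duration = D_Mac / (1 + y) = 4.43740 / 1.0335 = 4.29357 years.

4.294 years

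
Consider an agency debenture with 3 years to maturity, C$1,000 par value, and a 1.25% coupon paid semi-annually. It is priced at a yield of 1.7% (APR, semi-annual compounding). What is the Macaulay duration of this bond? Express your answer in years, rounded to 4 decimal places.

2.9534 years

Periodic yield y = 0.0085. Discount each cash flow and weight by its period:
  t   CF        PV=CF/(1+0.0085)^t    t·PV
  1         6.25         6.1973         6.1973
  2         6.25         6.1451        12.2902
  3         6.25         6.0933        18.2799
  4         6.25         6.0419        24.1678
  5         6.25         5.9910        29.9551
  6     1,006.25       956.4240     5,738.5442
  Σ                    986.8927     5,829.4344
Price P = Σ PV = 986.8927.
Macaulay duration = Σ(t·PV) / P = 5,829.4344 / 986.8927 = 5.90686 half-year periods.
In years: 5.90686 / 2 = 2.95343 years.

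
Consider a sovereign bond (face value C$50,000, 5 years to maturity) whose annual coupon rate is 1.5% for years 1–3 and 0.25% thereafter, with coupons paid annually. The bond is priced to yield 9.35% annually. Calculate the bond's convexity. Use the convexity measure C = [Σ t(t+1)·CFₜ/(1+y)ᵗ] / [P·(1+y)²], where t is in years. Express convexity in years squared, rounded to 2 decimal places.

With y = 0.0935:
  t   CF        PV=CF/(1+0.0935)^t    t·PV        t(t+1)·PV
  1       750.00       685.8711       685.8711       1,371.7421
  2       750.00       627.2255     1,254.4509       3,763.3528
  3       750.00       573.5944     1,720.7832       6,883.1328
  4       125.00        87.4248       349.6994       1,748.4969
  5    50,125.00    32,059.7734   160,298.8671     961,793.2028
  Σ                 34,033.8892   164,309.6717     975,559.9274
P = 34,033.8892.
Convexity = Σ t(t+1)·PV / [P·(1+y)²] = 975,559.9274 / (34,033.8892 × 1.195742) = 23.97203.

23.97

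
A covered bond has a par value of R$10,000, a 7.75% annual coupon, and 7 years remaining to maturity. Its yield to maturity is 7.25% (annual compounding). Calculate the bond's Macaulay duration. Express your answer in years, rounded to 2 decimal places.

Periodic yield y = 0.0725. Discount each cash flow and weight by its year:
  t   CF        PV=CF/(1+0.0725)^t    t·PV
  1       775.00       722.6107       722.6107
  2       775.00       673.7629     1,347.5258
  3       775.00       628.2172     1,884.6515
  4       775.00       585.7503     2,343.0011
  5       775.00       546.1541     2,730.7705
  6       775.00       509.2346     3,055.4076
  7    10,775.00     6,601.4019    46,209.8132
  Σ                 10,267.1316    58,293.7804
Price P = Σ PV = 10,267.1316.
Macaulay duration = Σ(t·PV) / P = 58,293.7804 / 10,267.1316 = 5.67771 years.

5.68 years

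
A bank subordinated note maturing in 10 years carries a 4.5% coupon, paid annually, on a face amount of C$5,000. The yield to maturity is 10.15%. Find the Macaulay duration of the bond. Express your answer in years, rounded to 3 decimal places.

Periodic yield y = 0.1015. Discount each cash flow and weight by its year:
  t   CF        PV=CF/(1+0.1015)^t    t·PV
  1       225.00       204.2669       204.2669
  2       225.00       185.4443       370.8886
  3       225.00       168.3562       505.0685
  4       225.00       152.8426       611.3705
  5       225.00       138.7586       693.7932
  6       225.00       125.9724       755.8346
  7       225.00       114.3644       800.5511
  8       225.00       103.8261       830.6087
  9       225.00        94.2588       848.3294
  10    5,225.00     1,987.1986    19,871.9863
  Σ                  3,275.2891    25,492.6978
Price P = Σ PV = 3,275.2891.
Macaulay duration = Σ(t·PV) / P = 25,492.6978 / 3,275.2891 = 7.78334 years.

7.783 years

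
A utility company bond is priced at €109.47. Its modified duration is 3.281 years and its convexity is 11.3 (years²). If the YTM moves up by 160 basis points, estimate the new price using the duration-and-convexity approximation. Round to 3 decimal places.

Duration effect: -D_mod·Δy = -3.281 × (+0.016) = -0.052496
Convexity effect: ½·C·(Δy)² = 0.5 × 11.3 × (0.016)² = +0.0014464
ΔP/P ≈ -0.052496 + 0.0014464 = -0.0510496
New price ≈ 109.47 × (1 - 0.0510496) = 103.881600288.

€103.882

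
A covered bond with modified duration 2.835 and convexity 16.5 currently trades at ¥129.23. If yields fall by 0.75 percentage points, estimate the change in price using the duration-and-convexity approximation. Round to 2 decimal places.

Duration effect: -D_mod·Δy = -2.835 × (-0.0075) = +0.0212625
Convexity effect: ½·C·(Δy)² = 0.5 × 16.5 × (-0.0075)² = +0.0004640625
ΔP/P ≈ +0.0212625 + 0.0004640625 = +0.0217265625
ΔP ≈ 129.23 × (+0.0217265625) = +2.807723671875.

+¥2.81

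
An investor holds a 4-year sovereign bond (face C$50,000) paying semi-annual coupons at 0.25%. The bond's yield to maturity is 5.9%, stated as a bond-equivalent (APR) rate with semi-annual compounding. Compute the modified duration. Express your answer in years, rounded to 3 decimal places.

3.866 years

Periodic yield y = 0.0295. First find Macaulay duration:
  t   CF        PV=CF/(1+0.0295)^t    t·PV
  1        62.50        60.7091        60.7091
  2        62.50        58.9695       117.9390
  3        62.50        57.2797       171.8392
  4        62.50        55.6384       222.5536
  5        62.50        54.0441       270.2205
  6        62.50        52.4955       314.9729
  7        62.50        50.9912       356.9387
  8    50,062.50    39,673.6105   317,388.8844
  Σ                 40,063.7381   318,904.0572
P = 40,063.7381; Macaulay duration = 318,904.0572 / 40,063.7381 = 7.95992 half-year periods = 3.97996 years.
Modified duration = D_Mac / (1 + y) = 3.97996 / 1.0295 = 3.86591 years.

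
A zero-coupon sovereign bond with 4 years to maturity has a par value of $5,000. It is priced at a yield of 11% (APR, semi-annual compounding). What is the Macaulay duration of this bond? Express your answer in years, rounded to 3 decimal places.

A zero-coupon bond has a single cash flow at maturity, so its Macaulay duration equals its maturity: 4 years.
(Equivalently: 8 semi-annual periods ÷ 2 = 4 years.)

4.000 years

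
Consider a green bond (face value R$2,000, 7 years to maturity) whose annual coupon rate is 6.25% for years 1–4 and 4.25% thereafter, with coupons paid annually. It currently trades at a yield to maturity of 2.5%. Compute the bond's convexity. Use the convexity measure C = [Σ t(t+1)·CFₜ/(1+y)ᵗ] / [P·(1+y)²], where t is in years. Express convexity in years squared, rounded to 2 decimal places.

With y = 0.025:
  t   CF        PV=CF/(1+0.025)^t    t·PV        t(t+1)·PV
  1       125.00       121.9512       121.9512         243.9024
  2       125.00       118.9768       237.9536         713.8608
  3       125.00       116.0749       348.2248       1,392.8991
  4       125.00       113.2438       452.9753       2,264.8766
  5        85.00        75.1276       375.6381       2,253.8284
  6        85.00        73.2952       439.7714       3,078.3998
  7     2,085.00     1,754.0380    12,278.2661      98,226.1288
  Σ                  2,372.7076    14,254.7805     108,173.8961
P = 2,372.7076.
Convexity = Σ t(t+1)·PV / [P·(1+y)²] = 108,173.8961 / (2,372.7076 × 1.050625) = 43.39408.

43.39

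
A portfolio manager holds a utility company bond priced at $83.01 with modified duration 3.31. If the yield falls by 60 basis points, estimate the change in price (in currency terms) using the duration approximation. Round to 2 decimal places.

+$1.65

Duration approximation: ΔP/P ≈ -D_mod · Δy = -3.31 × (-0.006) = +0.019860.
ΔP ≈ 83.01 × (+0.019860) = +1.6485786.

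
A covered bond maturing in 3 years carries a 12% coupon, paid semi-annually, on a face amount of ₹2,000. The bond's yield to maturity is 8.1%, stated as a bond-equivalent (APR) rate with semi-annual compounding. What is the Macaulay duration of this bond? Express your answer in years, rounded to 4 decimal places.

2.6273 years

Periodic yield y = 0.0405. Discount each cash flow and weight by its period:
  t   CF        PV=CF/(1+0.0405)^t    t·PV
  1       120.00       115.3292       115.3292
  2       120.00       110.8401       221.6803
  3       120.00       106.5258       319.5775
  4       120.00       102.3795       409.5179
  5       120.00        98.3945       491.9725
  6     2,120.00     1,670.6418    10,023.8510
  Σ                  2,204.1110    11,581.9284
Price P = Σ PV = 2,204.1110.
Macaulay duration = Σ(t·PV) / P = 11,581.9284 / 2,204.1110 = 5.25469 half-year periods.
In years: 5.25469 / 2 = 2.62735 years.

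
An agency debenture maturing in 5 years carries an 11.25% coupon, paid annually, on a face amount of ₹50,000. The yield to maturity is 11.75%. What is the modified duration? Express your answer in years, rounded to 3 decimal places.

3.648 years

Periodic yield y = 0.1175. First find Macaulay duration:
  t   CF        PV=CF/(1+0.1175)^t    t·PV
  1     5,625.00     5,033.5570     5,033.5570
  2     5,625.00     4,504.3016     9,008.6032
  3     5,625.00     4,030.6950    12,092.0849
  4     5,625.00     3,606.8859    14,427.5434
  5    55,625.00    31,917.7571   159,588.7854
  Σ                 49,093.1965   200,150.5739
P = 49,093.1965; Macaulay duration = 200,150.5739 / 49,093.1965 = 4.07695 years.
Modified duration = D_Mac / (1 + y) = 4.07695 / 1.1175 = 3.64828 years.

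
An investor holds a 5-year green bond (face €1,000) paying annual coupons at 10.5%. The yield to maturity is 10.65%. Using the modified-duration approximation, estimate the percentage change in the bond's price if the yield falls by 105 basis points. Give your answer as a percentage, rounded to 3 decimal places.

+3.922%

Periodic yield y = 0.1065. Modified duration first:
  t   CF        PV=CF/(1+0.1065)^t    t·PV
  1       105.00        94.8938        94.8938
  2       105.00        85.7603       171.5207
  3       105.00        77.5060       232.5179
  4       105.00        70.0460       280.1842
  5     1,105.00       666.2009     3,331.0043
  Σ                    994.4070     4,110.1208
P = 994.4070; D_Mac = 4.13324 yrs; D_mod = 4.13324/(1+0.1065) = 3.73542 yrs.
ΔP/P ≈ -D_mod · Δy = -3.73542 × (-0.0105) = +0.039222 = +3.9222%.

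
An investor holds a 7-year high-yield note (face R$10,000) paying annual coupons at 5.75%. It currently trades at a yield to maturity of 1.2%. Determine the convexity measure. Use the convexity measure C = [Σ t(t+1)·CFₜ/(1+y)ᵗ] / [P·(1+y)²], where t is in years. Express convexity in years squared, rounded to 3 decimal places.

With y = 0.012:
  t   CF        PV=CF/(1+0.012)^t    t·PV        t(t+1)·PV
  1       575.00       568.1818       568.1818       1,136.3636
  2       575.00       561.4445     1,122.8890       3,368.6669
  3       575.00       554.7870     1,664.3611       6,657.4445
  4       575.00       548.2085     2,192.8341      10,964.1707
  5       575.00       541.7080     2,708.5402      16,251.2412
  6       575.00       535.2846     3,211.7078      22,481.9543
  7    10,575.00     9,727.8483    68,094.9380     544,759.5037
  Σ                 13,037.4628    79,563.4520     605,619.3449
P = 13,037.4628.
Convexity = Σ t(t+1)·PV / [P·(1+y)²] = 605,619.3449 / (13,037.4628 × 1.024144) = 45.35714.

45.357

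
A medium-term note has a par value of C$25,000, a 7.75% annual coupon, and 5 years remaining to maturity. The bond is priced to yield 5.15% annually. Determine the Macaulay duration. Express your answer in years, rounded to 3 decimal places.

4.369 years

Periodic yield y = 0.0515. Discount each cash flow and weight by its year:
  t   CF        PV=CF/(1+0.0515)^t    t·PV
  1     1,937.50     1,842.6058     1,842.6058
  2     1,937.50     1,752.3593     3,504.7186
  3     1,937.50     1,666.5329     4,999.5986
  4     1,937.50     1,584.9100     6,339.6400
  5    26,937.50    20,956.1212   104,780.6062
  Σ                 27,802.5292   121,467.1691
Price P = Σ PV = 27,802.5292.
Macaulay duration = Σ(t·PV) / P = 121,467.1691 / 27,802.5292 = 4.36893 years.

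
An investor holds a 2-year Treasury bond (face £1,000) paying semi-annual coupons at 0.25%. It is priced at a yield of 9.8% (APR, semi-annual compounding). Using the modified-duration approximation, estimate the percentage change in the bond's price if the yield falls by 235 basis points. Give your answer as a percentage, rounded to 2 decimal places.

+4.47%

Periodic yield y = 0.049. Modified duration first:
  t   CF        PV=CF/(1+0.049)^t    t·PV
  1         1.25         1.1916         1.1916
  2         1.25         1.1359         2.2719
  3         1.25         1.0829         3.2487
  4     1,001.25       826.8764     3,307.5054
  Σ                    830.2868     3,314.2176
P = 830.2868; D_Mac = 3.99165 half-year periods = 1.99583 yrs; D_mod = 1.99583/(1+0.049) = 1.90260 yrs.
ΔP/P ≈ -D_mod · Δy = -1.90260 × (-0.0235) = +0.044711 = +4.4711%.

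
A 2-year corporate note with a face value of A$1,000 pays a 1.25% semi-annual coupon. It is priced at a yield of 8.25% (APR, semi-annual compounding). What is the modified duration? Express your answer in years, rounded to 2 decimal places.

1.90 years

Periodic yield y = 0.04125. First find Macaulay duration:
  t   CF        PV=CF/(1+0.04125)^t    t·PV
  1         6.25         6.0024         6.0024
  2         6.25         5.7646        11.5292
  3         6.25         5.5362        16.6087
  4     1,006.25       856.0238     3,424.0952
  Σ                    873.3270     3,458.2355
P = 873.3270; Macaulay duration = 3,458.2355 / 873.3270 = 3.95984 half-year periods = 1.97992 years.
Modified duration = D_Mac / (1 + y) = 1.97992 / 1.04125 = 1.90148 years.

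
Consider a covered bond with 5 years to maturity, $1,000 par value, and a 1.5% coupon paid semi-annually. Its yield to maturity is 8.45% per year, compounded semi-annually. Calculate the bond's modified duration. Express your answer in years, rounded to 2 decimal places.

4.60 years

Periodic yield y = 0.04225. First find Macaulay duration:
  t   CF        PV=CF/(1+0.04225)^t    t·PV
  1         7.50         7.1960         7.1960
  2         7.50         6.9043        13.8085
  3         7.50         6.6244        19.8732
  4         7.50         6.3559        25.4234
  5         7.50         6.0982        30.4910
  6         7.50         5.8510        35.1060
  7         7.50         5.6138        39.2967
  8         7.50         5.3862        43.0900
  9         7.50         5.1679        46.5111
  10    1,007.50       666.0794     6,660.7942
  Σ                    721.2770     6,921.5900
P = 721.2770; Macaulay duration = 6,921.5900 / 721.2770 = 9.59630 half-year periods = 4.79815 years.
Modified duration = D_Mac / (1 + y) = 4.79815 / 1.04225 = 4.60365 years.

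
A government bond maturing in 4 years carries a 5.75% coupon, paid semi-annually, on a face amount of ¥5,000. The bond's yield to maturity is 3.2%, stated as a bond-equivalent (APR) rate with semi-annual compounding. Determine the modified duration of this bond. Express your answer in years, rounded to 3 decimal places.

3.592 years

Periodic yield y = 0.016. First find Macaulay duration:
  t   CF        PV=CF/(1+0.016)^t    t·PV
  1       143.75       141.4862       141.4862
  2       143.75       139.2581       278.5162
  3       143.75       137.0651       411.1952
  4       143.75       134.9065       539.6262
  5       143.75       132.7820       663.9102
  6       143.75       130.6910       784.1459
  7       143.75       128.6329       900.4300
  8     5,143.75     4,530.3337    36,242.6693
  Σ                  5,475.1554    39,961.9790
P = 5,475.1554; Macaulay duration = 39,961.9790 / 5,475.1554 = 7.29878 half-year periods = 3.64939 years.
Modified duration = D_Mac / (1 + y) = 3.64939 / 1.016 = 3.59192 years.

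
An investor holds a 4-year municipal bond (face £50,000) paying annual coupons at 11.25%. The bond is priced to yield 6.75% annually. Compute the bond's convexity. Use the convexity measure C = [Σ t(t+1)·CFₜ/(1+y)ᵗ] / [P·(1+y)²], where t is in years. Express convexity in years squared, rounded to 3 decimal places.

With y = 0.0675:
  t   CF        PV=CF/(1+0.0675)^t    t·PV        t(t+1)·PV
  1     5,625.00     5,269.3208     5,269.3208      10,538.6417
  2     5,625.00     4,936.1319     9,872.2639      29,616.7916
  3     5,625.00     4,624.0112    13,872.0335      55,488.1342
  4    55,625.00    42,834.9722   171,339.8887     856,699.4436
  Σ                 57,664.4361   200,353.5070     952,343.0111
P = 57,664.4361.
Convexity = Σ t(t+1)·PV / [P·(1+y)²] = 952,343.0111 / (57,664.4361 × 1.139556) = 14.49271.

14.493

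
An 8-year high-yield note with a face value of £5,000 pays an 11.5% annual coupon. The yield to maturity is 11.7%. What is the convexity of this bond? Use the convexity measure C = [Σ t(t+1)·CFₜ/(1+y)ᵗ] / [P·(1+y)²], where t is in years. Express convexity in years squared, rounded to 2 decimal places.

35.46

With y = 0.117:
  t   CF        PV=CF/(1+0.117)^t    t·PV        t(t+1)·PV
  1       575.00       514.7717       514.7717       1,029.5434
  2       575.00       460.8520       921.7040       2,765.1121
  3       575.00       412.5801     1,237.7404       4,950.9618
  4       575.00       369.3645     1,477.4580       7,387.2900
  5       575.00       330.6755     1,653.3773       9,920.2641
  6       575.00       296.0389     1,776.2335      12,433.6345
  7       575.00       265.0304     1,855.2125      14,841.7004
  8     5,575.00     2,300.4854    18,403.8834     165,634.9509
  Σ                  4,949.7986    27,840.3810     218,963.4571
P = 4,949.7986.
Convexity = Σ t(t+1)·PV / [P·(1+y)²] = 218,963.4571 / (4,949.7986 × 1.247689) = 35.45502.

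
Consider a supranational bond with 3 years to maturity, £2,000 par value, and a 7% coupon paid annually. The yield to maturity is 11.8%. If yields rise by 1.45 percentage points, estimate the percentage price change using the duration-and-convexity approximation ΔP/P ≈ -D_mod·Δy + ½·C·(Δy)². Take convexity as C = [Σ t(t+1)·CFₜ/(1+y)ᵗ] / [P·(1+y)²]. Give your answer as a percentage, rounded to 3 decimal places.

With y = 0.118:
  t   CF        PV=CF/(1+0.118)^t    t·PV        t(t+1)·PV
  1       140.00       125.2236       125.2236         250.4472
  2       140.00       112.0068       224.0136         672.0409
  3     2,140.00     1,531.3990     4,594.1970      18,376.7881
  Σ                  1,768.6294     4,943.4343      19,299.2762
P = 1,768.6294; D_Mac = 2.79507 yrs; D_mod = 2.50006 yrs; C = 8.73013.
Duration effect: -2.50006 × (+0.0145) = -0.036251
Convexity effect: 0.5 × 8.73013 × (0.0145)² = +0.0009178
ΔP/P ≈ -0.036251 + 0.0009178 = -0.035333 = -3.5333%.

-3.533%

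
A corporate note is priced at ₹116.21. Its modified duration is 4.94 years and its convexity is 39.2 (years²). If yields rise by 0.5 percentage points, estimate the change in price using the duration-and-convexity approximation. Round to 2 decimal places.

Duration effect: -D_mod·Δy = -4.94 × (+0.005) = -0.024700
Convexity effect: ½·C·(Δy)² = 0.5 × 39.2 × (0.005)² = +0.0004900
ΔP/P ≈ -0.024700 + 0.0004900 = -0.024210
ΔP ≈ 116.21 × (-0.024210) = -2.8134441.

-₹2.81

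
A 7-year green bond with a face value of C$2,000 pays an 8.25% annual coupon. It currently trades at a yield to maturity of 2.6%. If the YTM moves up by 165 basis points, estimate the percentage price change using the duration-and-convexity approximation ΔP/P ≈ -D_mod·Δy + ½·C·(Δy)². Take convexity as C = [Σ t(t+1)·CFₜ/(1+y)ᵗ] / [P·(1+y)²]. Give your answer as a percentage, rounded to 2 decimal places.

-8.78%

With y = 0.026:
  t   CF        PV=CF/(1+0.026)^t    t·PV        t(t+1)·PV
  1       165.00       160.8187       160.8187         321.6374
  2       165.00       156.7434       313.4868         940.4603
  3       165.00       152.7713       458.3140       1,833.2560
  4       165.00       148.8999       595.5997       2,977.9987
  5       165.00       145.1266       725.6332       4,353.7992
  6       165.00       141.4490       848.6938       5,940.8566
  7     2,165.00     1,808.9492    12,662.6445     101,301.1562
  Σ                  2,714.7582    15,765.1907     117,669.1644
P = 2,714.7582; D_Mac = 5.80722 yrs; D_mod = 5.66006 yrs; C = 41.17530.
Duration effect: -5.66006 × (+0.0165) = -0.093391
Convexity effect: 0.5 × 41.17530 × (0.0165)² = +0.0056050
ΔP/P ≈ -0.093391 + 0.0056050 = -0.087786 = -8.7786%.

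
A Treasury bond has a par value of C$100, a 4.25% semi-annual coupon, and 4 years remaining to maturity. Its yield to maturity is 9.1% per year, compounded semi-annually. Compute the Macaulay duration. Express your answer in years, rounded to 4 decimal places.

3.6893 years

Periodic yield y = 0.0455. Discount each cash flow and weight by its period:
  t   CF        PV=CF/(1+0.0455)^t    t·PV
  1        2.125         2.0325         2.0325
  2        2.125         1.9441         3.8881
  3        2.125         1.8595         5.5784
  4        2.125         1.7785         7.1141
  5        2.125         1.7011         8.5057
  6        2.125         1.6271         9.7626
  7        2.125         1.5563        10.8940
  8      102.125        71.5385       572.3079
  Σ                     84.0376       620.0834
Price P = Σ PV = 84.0376.
Macaulay duration = Σ(t·PV) / P = 620.0834 / 84.0376 = 7.37864 half-year periods.
In years: 7.37864 / 2 = 3.68932 years.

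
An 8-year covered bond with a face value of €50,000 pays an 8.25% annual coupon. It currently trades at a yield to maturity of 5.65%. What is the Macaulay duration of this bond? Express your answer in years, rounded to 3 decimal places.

6.309 years

Periodic yield y = 0.0565. Discount each cash flow and weight by its year:
  t   CF        PV=CF/(1+0.0565)^t    t·PV
  1     4,125.00     3,904.4013     3,904.4013
  2     4,125.00     3,695.5999     7,391.1999
  3     4,125.00     3,497.9649    10,493.8947
  4     4,125.00     3,310.8991    13,243.5964
  5     4,125.00     3,133.8373    15,669.1865
  6     4,125.00     2,966.2445    17,797.4669
  7     4,125.00     2,807.6143    19,653.3000
  8    54,125.00    34,869.1932   278,953.5452
  Σ                 58,185.7545   367,106.5910
Price P = Σ PV = 58,185.7545.
Macaulay duration = Σ(t·PV) / P = 367,106.5910 / 58,185.7545 = 6.30922 years.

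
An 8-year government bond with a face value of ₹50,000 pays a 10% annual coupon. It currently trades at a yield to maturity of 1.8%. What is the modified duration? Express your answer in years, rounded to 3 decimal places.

6.234 years

Periodic yield y = 0.018. First find Macaulay duration:
  t   CF        PV=CF/(1+0.018)^t    t·PV
  1     5,000.00     4,911.5914     4,911.5914
  2     5,000.00     4,824.7459     9,649.4919
  3     5,000.00     4,739.4361    14,218.3082
  4     5,000.00     4,655.6347    18,622.5386
  5     5,000.00     4,573.3150    22,866.5749
  6     5,000.00     4,492.4509    26,954.7052
  7     5,000.00     4,413.0166    30,891.1160
  8    55,000.00    47,684.8549   381,478.8392
  Σ                 80,295.0454   509,593.1655
P = 80,295.0454; Macaulay duration = 509,593.1655 / 80,295.0454 = 6.34651 years.
Modified duration = D_Mac / (1 + y) = 6.34651 / 1.018 = 6.23429 years.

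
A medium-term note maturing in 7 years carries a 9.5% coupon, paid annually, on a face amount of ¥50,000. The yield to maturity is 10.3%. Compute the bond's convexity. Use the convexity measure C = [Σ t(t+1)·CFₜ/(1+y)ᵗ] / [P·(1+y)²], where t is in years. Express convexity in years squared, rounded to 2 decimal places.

32.15

With y = 0.103:
  t   CF        PV=CF/(1+0.103)^t    t·PV        t(t+1)·PV
  1     4,750.00     4,306.4370     4,306.4370       8,612.8740
  2     4,750.00     3,904.2946     7,808.5893      23,425.7679
  3     4,750.00     3,539.7050    10,619.1151      42,476.4603
  4     4,750.00     3,209.1614    12,836.6456      64,183.2280
  5     4,750.00     2,909.4845    14,547.4225      87,284.5349
  6     4,750.00     2,637.7919    15,826.7516     110,787.2610
  7    54,750.00    27,564.8438   192,953.9069   1,543,631.2549
  Σ                 48,071.7183   258,898.8679   1,880,401.3810
P = 48,071.7183.
Convexity = Σ t(t+1)·PV / [P·(1+y)²] = 1,880,401.3810 / (48,071.7183 × 1.216609) = 32.15214.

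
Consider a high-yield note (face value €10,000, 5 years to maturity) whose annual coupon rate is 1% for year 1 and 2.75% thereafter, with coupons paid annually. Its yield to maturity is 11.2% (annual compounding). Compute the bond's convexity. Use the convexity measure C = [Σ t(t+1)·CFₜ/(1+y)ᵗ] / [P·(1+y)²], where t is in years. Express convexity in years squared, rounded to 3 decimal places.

22.670

With y = 0.112:
  t   CF        PV=CF/(1+0.112)^t    t·PV        t(t+1)·PV
  1       100.00        89.9281        89.9281         179.8561
  2       275.00       222.3940       444.7881       1,334.3642
  3       275.00       199.9946       599.9839       2,399.9355
  4       275.00       179.8513       719.4051       3,597.0257
  5    10,275.00     6,043.0737    30,215.3687     181,292.2125
  Σ                  6,735.2417    32,069.4739     188,803.3940
P = 6,735.2417.
Convexity = Σ t(t+1)·PV / [P·(1+y)²] = 188,803.3940 / (6,735.2417 × 1.236544) = 22.66977.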